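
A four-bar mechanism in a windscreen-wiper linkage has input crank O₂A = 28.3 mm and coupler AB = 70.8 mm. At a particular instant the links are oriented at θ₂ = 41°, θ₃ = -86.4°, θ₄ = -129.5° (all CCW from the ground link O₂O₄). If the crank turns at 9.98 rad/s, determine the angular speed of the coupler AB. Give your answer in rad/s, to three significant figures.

0.964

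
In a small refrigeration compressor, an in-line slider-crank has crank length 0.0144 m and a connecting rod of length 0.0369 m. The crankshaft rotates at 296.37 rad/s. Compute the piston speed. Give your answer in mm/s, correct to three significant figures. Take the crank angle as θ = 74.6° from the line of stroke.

4570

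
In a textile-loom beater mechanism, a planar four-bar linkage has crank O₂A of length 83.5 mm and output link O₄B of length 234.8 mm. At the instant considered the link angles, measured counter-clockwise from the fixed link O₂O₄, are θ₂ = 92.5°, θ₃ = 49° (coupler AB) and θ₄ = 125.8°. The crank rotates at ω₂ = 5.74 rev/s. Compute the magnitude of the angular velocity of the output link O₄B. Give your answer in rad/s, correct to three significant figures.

9.07

ω₂ = 36.07 rad/s (from 5.74 rev/s).
Differentiating the loop-closure r₂e^{iθ₂}+r₃e^{iθ₃}=r₁+r₄e^{iθ₄} gives r₂ω₂e^{iθ₂}+r₃ω₃e^{iθ₃}=r₄ω₄e^{iθ₄}.
Eliminating the other unknown: ω₄ = r₂ω₂ sin(θ₂−θ₃) / [r₄ sin(θ₄−θ₃)].
Numerator sine = +0.68835; denominator sine = +0.97358.
Result = 0.0835·36.07·(+0.68835) / (0.2348·(+0.97358)) = +9.0682 rad/s; magnitude 9.0682 rad/s.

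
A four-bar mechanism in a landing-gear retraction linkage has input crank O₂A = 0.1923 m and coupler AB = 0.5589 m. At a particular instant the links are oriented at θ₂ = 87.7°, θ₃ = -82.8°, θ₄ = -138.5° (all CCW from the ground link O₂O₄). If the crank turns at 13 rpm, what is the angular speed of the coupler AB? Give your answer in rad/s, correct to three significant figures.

0.409

ω₂ = 1.361 rad/s (from 13 rpm).
Differentiating the loop-closure r₂e^{iθ₂}+r₃e^{iθ₃}=r₁+r₄e^{iθ₄} gives r₂ω₂e^{iθ₂}+r₃ω₃e^{iθ₃}=r₄ω₄e^{iθ₄}.
Eliminating the other unknown: ω₃ = r₂ω₂ sin(θ₄−θ₂) / [r₃ sin(θ₃−θ₄)].
Numerator sine = +0.72176; denominator sine = +0.82610.
Result = 0.1923·1.361·(+0.72176) / (0.5589·(+0.82610)) = +0.40924 rad/s; magnitude 0.40924 rad/s.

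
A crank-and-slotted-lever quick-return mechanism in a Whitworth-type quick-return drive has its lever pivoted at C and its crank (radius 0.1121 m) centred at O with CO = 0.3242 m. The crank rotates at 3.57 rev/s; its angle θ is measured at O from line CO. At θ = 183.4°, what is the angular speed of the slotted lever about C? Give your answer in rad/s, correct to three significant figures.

11.8

ω = 22.43 rad/s (from 3.57 rev/s).
Crank pin A relative to C: A = (d + r cosθ, r sinθ); lever angle φ = atan2(r sinθ, d + r cosθ).
Differentiating tanφ: φ̇ = rω(d cosθ + r)/(d² + r² + 2dr cosθ).
d² + r² + 2dr cosθ = |CA|² = 0.0451143 m²;  d cosθ + r = -0.21153 m.
|ω_lever| = |0.1121·22.43·-0.21153| / 0.0451143 = 11.79 rad/s.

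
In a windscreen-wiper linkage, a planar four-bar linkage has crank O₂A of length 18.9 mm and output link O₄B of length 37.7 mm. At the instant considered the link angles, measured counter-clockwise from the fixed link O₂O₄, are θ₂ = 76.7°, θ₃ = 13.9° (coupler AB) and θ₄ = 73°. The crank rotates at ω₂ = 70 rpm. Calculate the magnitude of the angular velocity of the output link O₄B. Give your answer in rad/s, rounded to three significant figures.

3.81

ω₂ = 7.33 rad/s (from 70 rpm).
Differentiating the loop-closure r₂e^{iθ₂}+r₃e^{iθ₃}=r₁+r₄e^{iθ₄} gives r₂ω₂e^{iθ₂}+r₃ω₃e^{iθ₃}=r₄ω₄e^{iθ₄}.
Eliminating the other unknown: ω₄ = r₂ω₂ sin(θ₂−θ₃) / [r₄ sin(θ₄−θ₃)].
Numerator sine = +0.88942; denominator sine = +0.85806.
Result = 0.0189·7.33·(+0.88942) / (0.0377·(+0.85806)) = +3.8092 rad/s; magnitude 3.8092 rad/s.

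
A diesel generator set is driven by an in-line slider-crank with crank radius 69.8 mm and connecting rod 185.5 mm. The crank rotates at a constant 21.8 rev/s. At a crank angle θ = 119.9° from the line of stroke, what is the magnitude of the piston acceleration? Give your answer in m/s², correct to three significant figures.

ω = 2π·21.8 = 137 rad/s
x(θ) = r cosθ + √(L² − r² sin²θ); with ω constant, a = ω²·d²x/dθ².
d²x/dθ² = −r cosθ − r²(cos2θ)/√u − r⁴ sin²2θ/(4u^{3/2}),  u = L² − r² sin²θ = 0.0307489 m².
Substituting r = 0.0698 m, L = 0.1855 m, θ = 119.9°: d²x/dθ² = +0.047948 m.
a = ω²·d²x/dθ² = (137)²·(+0.047948) = +899.59 m/s²;  |a| = 899.59 m/s².

900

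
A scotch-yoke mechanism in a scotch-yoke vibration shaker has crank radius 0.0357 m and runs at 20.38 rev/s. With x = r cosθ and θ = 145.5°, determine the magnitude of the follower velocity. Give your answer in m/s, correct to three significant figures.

ω = 128.1 rad/s (from 20.38 rev/s).
x = r cosθ ⇒ ẋ = −rω sinθ.
|v| = rω|sinθ| = 0.0357·128.1·|sin 145.5°| = 2.5893 m/s.

2.59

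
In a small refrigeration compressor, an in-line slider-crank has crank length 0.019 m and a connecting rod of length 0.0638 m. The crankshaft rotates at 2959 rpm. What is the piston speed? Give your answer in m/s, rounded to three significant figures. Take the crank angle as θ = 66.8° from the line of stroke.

ω = 2π·2959/60 = 309.9 rad/s
For an in-line slider-crank, x = r cosθ + √(L² − r² sin²θ), so v = −rω sinθ·[1 + r cosθ/√(L² − r² sin²θ)].
With r = 0.019 m, L = 0.0638 m, θ = 66.8°: √(L² − r² sin²θ) = 0.061363 m.
v = −0.019·309.9·0.91914·[1 + 0.019·0.39394/0.061363] = -6.0714 m/s.
|v| = 6.0714 m/s.

6.07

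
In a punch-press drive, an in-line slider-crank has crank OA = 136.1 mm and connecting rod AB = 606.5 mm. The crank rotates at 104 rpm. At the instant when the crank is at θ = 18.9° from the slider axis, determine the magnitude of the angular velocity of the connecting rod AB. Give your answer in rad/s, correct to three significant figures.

2.32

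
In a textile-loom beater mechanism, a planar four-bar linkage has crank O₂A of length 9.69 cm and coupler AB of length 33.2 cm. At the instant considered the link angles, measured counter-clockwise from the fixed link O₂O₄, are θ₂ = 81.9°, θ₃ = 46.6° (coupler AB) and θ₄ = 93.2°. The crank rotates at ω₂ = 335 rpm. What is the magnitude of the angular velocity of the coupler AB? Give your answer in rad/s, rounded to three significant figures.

ω₂ = 35.08 rad/s (from 335 rpm).
Differentiating the loop-closure r₂e^{iθ₂}+r₃e^{iθ₃}=r₁+r₄e^{iθ₄} gives r₂ω₂e^{iθ₂}+r₃ω₃e^{iθ₃}=r₄ω₄e^{iθ₄}.
Eliminating the other unknown: ω₃ = r₂ω₂ sin(θ₄−θ₂) / [r₃ sin(θ₃−θ₄)].
Numerator sine = +0.19595; denominator sine = -0.72657.
Result = 0.0969·35.08·(+0.19595) / (0.332·(-0.72657)) = -2.7613 rad/s; magnitude 2.7613 rad/s.

2.76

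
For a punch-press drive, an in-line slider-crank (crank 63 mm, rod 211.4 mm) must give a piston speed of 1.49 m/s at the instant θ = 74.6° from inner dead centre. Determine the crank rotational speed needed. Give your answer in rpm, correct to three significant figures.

For an in-line slider-crank, |v_piston| = rω|sinθ|·[1 + r cosθ/√(L² − r² sin²θ)].
With r = 0.063 m, L = 0.2114 m, θ = 74.6°: the bracketed kinematic factor |dx/dθ| = 0.065756 m.
ω = v/|dx/dθ| = 1.49/0.065756 = 22.659 rad/s.
N = 60ω/(2π) = 216.38 rpm.

216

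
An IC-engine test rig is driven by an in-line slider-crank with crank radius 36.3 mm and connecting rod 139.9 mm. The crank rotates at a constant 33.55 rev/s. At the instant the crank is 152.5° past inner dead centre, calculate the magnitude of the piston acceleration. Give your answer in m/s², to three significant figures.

1180

ω = 2π·33.5 = 210.8 rad/s
x(θ) = r cosθ + √(L² − r² sin²θ); with ω constant, a = ω²·d²x/dθ².
d²x/dθ² = −r cosθ − r²(cos2θ)/√u − r⁴ sin²2θ/(4u^{3/2}),  u = L² − r² sin²θ = 0.0192911 m².
Substituting r = 0.0363 m, L = 0.1399 m, θ = 152.5°: d²x/dθ² = +0.026648 m.
a = ω²·d²x/dθ² = (210.8)²·(+0.026648) = +1184.2 m/s²;  |a| = 1184.2 m/s².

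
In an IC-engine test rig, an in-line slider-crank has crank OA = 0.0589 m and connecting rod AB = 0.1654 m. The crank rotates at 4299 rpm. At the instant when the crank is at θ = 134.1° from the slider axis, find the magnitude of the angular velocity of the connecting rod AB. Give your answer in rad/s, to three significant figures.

115

ω = 450.2 rad/s (converted from 4299 rpm).
The rod makes angle φ with the slider axis where L sinφ = r sinθ; differentiating, L cosφ·φ̇ = r ω cosθ.
L cosφ = √(L² − r² sin²θ) = 0.1599 m.
|ω_rod| = r ω |cosθ| / √(L² − r² sin²θ) = 0.0589·450.2·0.69591/0.1599 = 115.4 rad/s.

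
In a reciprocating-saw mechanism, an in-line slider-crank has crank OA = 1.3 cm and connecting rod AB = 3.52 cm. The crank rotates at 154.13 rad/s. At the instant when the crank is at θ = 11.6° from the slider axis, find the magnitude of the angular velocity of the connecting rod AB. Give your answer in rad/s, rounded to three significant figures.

ω = 154.1 rad/s
The rod makes angle φ with the slider axis where L sinφ = r sinθ; differentiating, L cosφ·φ̇ = r ω cosθ.
L cosφ = √(L² − r² sin²θ) = 0.035103 m.
|ω_rod| = r ω |cosθ| / √(L² − r² sin²θ) = 0.013·154.1·0.97958/0.035103 = 55.915 rad/s.

55.9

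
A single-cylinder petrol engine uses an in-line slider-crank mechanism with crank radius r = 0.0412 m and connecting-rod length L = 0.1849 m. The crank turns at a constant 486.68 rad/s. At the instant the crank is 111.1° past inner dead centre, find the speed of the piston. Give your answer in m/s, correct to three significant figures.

ω = 486.7 rad/s
For an in-line slider-crank, x = r cosθ + √(L² − r² sin²θ), so v = −rω sinθ·[1 + r cosθ/√(L² − r² sin²θ)].
With r = 0.0412 m, L = 0.1849 m, θ = 111.1°: √(L² − r² sin²θ) = 0.18086 m.
v = −0.0412·486.7·0.93295·[1 + 0.0412·-0.36000/0.18086] = -17.173 m/s.
|v| = 17.173 m/s.

17.2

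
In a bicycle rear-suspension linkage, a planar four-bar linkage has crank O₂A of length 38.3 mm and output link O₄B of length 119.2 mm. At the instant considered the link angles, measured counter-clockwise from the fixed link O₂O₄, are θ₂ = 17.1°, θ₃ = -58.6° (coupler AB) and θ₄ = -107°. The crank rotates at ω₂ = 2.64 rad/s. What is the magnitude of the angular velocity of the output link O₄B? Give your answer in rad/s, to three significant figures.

ω₂ = 2.64 rad/s
Differentiating the loop-closure r₂e^{iθ₂}+r₃e^{iθ₃}=r₁+r₄e^{iθ₄} gives r₂ω₂e^{iθ₂}+r₃ω₃e^{iθ₃}=r₄ω₄e^{iθ₄}.
Eliminating the other unknown: ω₄ = r₂ω₂ sin(θ₂−θ₃) / [r₄ sin(θ₄−θ₃)].
Numerator sine = +0.96902; denominator sine = -0.74780.
Result = 0.0383·2.64·(+0.96902) / (0.1192·(-0.74780)) = -1.0992 rad/s; magnitude 1.0992 rad/s.

1.10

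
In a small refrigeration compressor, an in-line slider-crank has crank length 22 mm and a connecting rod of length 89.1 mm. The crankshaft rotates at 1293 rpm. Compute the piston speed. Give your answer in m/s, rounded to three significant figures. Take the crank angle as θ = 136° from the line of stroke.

ω = 2π·1293/60 = 135.4 rad/s
For an in-line slider-crank, x = r cosθ + √(L² − r² sin²θ), so v = −rω sinθ·[1 + r cosθ/√(L² − r² sin²θ)].
With r = 0.022 m, L = 0.0891 m, θ = 136°: √(L² − r² sin²θ) = 0.08778 m.
v = −0.022·135.4·0.69466·[1 + 0.022·-0.71934/0.08778] = -1.6962 m/s.
|v| = 1.6962 m/s.

1.70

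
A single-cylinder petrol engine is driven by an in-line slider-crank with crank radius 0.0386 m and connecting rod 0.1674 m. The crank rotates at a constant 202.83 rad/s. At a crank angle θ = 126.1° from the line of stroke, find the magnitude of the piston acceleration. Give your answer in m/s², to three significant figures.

ω = 202.8 rad/s
x(θ) = r cosθ + √(L² − r² sin²θ); with ω constant, a = ω²·d²x/dθ².
d²x/dθ² = −r cosθ − r²(cos2θ)/√u − r⁴ sin²2θ/(4u^{3/2}),  u = L² − r² sin²θ = 0.02705 m².
Substituting r = 0.0386 m, L = 0.1674 m, θ = 126.1°: d²x/dθ² = +0.025399 m.
a = ω²·d²x/dθ² = (202.8)²·(+0.025399) = +1044.9 m/s²;  |a| = 1044.9 m/s².

1040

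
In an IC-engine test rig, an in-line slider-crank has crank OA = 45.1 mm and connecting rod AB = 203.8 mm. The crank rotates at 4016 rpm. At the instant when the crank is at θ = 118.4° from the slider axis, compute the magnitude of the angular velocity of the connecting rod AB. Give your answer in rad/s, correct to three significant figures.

45.1

ω = 420.6 rad/s (converted from 4016 rpm).
The rod makes angle φ with the slider axis where L sinφ = r sinθ; differentiating, L cosφ·φ̇ = r ω cosθ.
L cosφ = √(L² − r² sin²θ) = 0.1999 m.
|ω_rod| = r ω |cosθ| / √(L² − r² sin²θ) = 0.0451·420.6·0.47562/0.1999 = 45.128 rad/s.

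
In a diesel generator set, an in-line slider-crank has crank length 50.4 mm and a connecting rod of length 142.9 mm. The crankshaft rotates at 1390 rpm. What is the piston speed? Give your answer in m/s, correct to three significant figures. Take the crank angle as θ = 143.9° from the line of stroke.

ω = 2π·1390/60 = 145.6 rad/s
For an in-line slider-crank, x = r cosθ + √(L² − r² sin²θ), so v = −rω sinθ·[1 + r cosθ/√(L² − r² sin²θ)].
With r = 0.0504 m, L = 0.1429 m, θ = 143.9°: √(L² − r² sin²θ) = 0.13978 m.
v = −0.0504·145.6·0.58920·[1 + 0.0504·-0.80799/0.13978] = -3.0632 m/s.
|v| = 3.0632 m/s.

3.06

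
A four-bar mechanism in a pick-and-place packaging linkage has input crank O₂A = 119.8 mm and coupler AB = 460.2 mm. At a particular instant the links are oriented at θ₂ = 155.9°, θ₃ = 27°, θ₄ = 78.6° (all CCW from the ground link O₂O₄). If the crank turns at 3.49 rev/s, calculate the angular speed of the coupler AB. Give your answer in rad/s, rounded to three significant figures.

ω₂ = 21.93 rad/s (from 3.49 rev/s).
Differentiating the loop-closure r₂e^{iθ₂}+r₃e^{iθ₃}=r₁+r₄e^{iθ₄} gives r₂ω₂e^{iθ₂}+r₃ω₃e^{iθ₃}=r₄ω₄e^{iθ₄}.
Eliminating the other unknown: ω₃ = r₂ω₂ sin(θ₄−θ₂) / [r₃ sin(θ₃−θ₄)].
Numerator sine = -0.97553; denominator sine = -0.78369.
Result = 0.1198·21.93·(-0.97553) / (0.4602·(-0.78369)) = +7.1058 rad/s; magnitude 7.1058 rad/s.

7.11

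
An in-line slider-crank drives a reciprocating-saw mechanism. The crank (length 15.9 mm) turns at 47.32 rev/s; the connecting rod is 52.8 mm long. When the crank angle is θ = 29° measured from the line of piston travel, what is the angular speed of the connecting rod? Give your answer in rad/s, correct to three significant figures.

ω = 297.3 rad/s (converted from 47.32 rev/s).
The rod makes angle φ with the slider axis where L sinφ = r sinθ; differentiating, L cosφ·φ̇ = r ω cosθ.
L cosφ = √(L² − r² sin²θ) = 0.052234 m.
|ω_rod| = r ω |cosθ| / √(L² − r² sin²θ) = 0.0159·297.3·0.87462/0.052234 = 79.156 rad/s.

79.2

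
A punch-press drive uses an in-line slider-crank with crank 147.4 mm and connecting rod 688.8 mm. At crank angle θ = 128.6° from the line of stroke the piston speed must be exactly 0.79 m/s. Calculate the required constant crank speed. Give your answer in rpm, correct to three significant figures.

75.7

For an in-line slider-crank, |v_piston| = rω|sinθ|·[1 + r cosθ/√(L² − r² sin²θ)].
With r = 0.1474 m, L = 0.6888 m, θ = 128.6°: the bracketed kinematic factor |dx/dθ| = 0.099597 m.
ω = v/|dx/dθ| = 0.79/0.099597 = 7.932 rad/s.
N = 60ω/(2π) = 75.745 rpm.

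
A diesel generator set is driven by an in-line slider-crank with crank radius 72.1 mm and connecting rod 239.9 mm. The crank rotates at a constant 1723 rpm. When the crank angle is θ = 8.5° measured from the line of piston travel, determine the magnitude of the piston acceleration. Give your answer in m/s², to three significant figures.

ω = 2π·1723/60 = 180.4 rad/s
x(θ) = r cosθ + √(L² − r² sin²θ); with ω constant, a = ω²·d²x/dθ².
d²x/dθ² = −r cosθ − r²(cos2θ)/√u − r⁴ sin²2θ/(4u^{3/2}),  u = L² − r² sin²θ = 0.0574384 m².
Substituting r = 0.0721 m, L = 0.2399 m, θ = 8.5°: d²x/dθ² = -0.092093 m.
a = ω²·d²x/dθ² = (180.4)²·(-0.092093) = -2998.1 m/s²;  |a| = 2998.1 m/s².

3000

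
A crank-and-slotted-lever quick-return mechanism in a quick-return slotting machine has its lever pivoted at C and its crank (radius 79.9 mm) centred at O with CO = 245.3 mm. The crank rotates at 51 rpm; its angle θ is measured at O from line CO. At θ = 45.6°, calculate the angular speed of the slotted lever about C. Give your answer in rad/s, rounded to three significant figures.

ω = 5.341 rad/s (from 51 rpm).
Crank pin A relative to C: A = (d + r cosθ, r sinθ); lever angle φ = atan2(r sinθ, d + r cosθ).
Differentiating tanφ: φ̇ = rω(d cosθ + r)/(d² + r² + 2dr cosθ).
d² + r² + 2dr cosθ = |CA|² = 0.0939822 m²;  d cosθ + r = +0.25153 m.
|ω_lever| = |0.0799·5.341·+0.25153| / 0.0939822 = 1.1421 rad/s.

1.14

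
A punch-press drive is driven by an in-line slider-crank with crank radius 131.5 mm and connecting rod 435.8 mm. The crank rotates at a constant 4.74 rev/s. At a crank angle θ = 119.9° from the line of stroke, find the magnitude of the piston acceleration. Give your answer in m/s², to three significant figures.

75.8

ω = 2π·4.74 = 29.78 rad/s
x(θ) = r cosθ + √(L² − r² sin²θ); with ω constant, a = ω²·d²x/dθ².
d²x/dθ² = −r cosθ − r²(cos2θ)/√u − r⁴ sin²2θ/(4u^{3/2}),  u = L² − r² sin²θ = 0.176926 m².
Substituting r = 0.1315 m, L = 0.4358 m, θ = 119.9°: d²x/dθ² = +0.08548 m.
a = ω²·d²x/dθ² = (29.78)²·(+0.08548) = +75.82 m/s²;  |a| = 75.82 m/s².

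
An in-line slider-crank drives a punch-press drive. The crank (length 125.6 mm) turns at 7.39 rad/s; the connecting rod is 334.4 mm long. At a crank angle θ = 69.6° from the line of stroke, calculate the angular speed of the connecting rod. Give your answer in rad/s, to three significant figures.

1.03

ω = 7.39 rad/s
The rod makes angle φ with the slider axis where L sinφ = r sinθ; differentiating, L cosφ·φ̇ = r ω cosθ.
L cosφ = √(L² − r² sin²θ) = 0.31299 m.
|ω_rod| = r ω |cosθ| / √(L² − r² sin²θ) = 0.1256·7.39·0.34857/0.31299 = 1.0337 rad/s.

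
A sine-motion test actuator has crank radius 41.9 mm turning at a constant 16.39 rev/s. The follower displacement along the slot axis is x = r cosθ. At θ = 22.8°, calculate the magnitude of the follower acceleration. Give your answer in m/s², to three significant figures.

410

ω = 103 rad/s (from 16.39 rev/s).
x = r cosθ ⇒ ẍ = −rω² cosθ (ω constant).
|a| = rω²|cosθ| = 0.0419·(103)²·|cos 22.8°| = 409.64 m/s².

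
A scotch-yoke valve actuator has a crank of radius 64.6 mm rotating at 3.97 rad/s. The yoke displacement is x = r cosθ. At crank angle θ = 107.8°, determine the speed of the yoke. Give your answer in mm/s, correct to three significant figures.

ω = 3.97 rad/s
x = r cosθ ⇒ ẋ = −rω sinθ.
|v| = rω|sinθ| = 0.0646·3.97·|sin 107.8°| = 0.24419 m/s = 244.19 mm/s.

244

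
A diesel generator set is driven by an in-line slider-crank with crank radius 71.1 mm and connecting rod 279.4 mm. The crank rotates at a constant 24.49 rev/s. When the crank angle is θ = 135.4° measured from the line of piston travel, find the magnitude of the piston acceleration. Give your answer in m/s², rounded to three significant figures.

1190

ω = 2π·24.5 = 153.9 rad/s
x(θ) = r cosθ + √(L² − r² sin²θ); with ω constant, a = ω²·d²x/dθ².
d²x/dθ² = −r cosθ − r²(cos2θ)/√u − r⁴ sin²2θ/(4u^{3/2}),  u = L² − r² sin²θ = 0.075572 m².
Substituting r = 0.0711 m, L = 0.2794 m, θ = 135.4°: d²x/dθ² = +0.050061 m.
a = ω²·d²x/dθ² = (153.9)²·(+0.050061) = +1185.3 m/s²;  |a| = 1185.3 m/s².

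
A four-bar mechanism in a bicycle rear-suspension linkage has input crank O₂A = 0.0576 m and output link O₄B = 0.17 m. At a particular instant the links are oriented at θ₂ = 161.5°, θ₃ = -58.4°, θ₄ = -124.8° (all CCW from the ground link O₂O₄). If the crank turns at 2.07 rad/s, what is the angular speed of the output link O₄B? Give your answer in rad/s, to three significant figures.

ω₂ = 2.07 rad/s
Differentiating the loop-closure r₂e^{iθ₂}+r₃e^{iθ₃}=r₁+r₄e^{iθ₄} gives r₂ω₂e^{iθ₂}+r₃ω₃e^{iθ₃}=r₄ω₄e^{iθ₄}.
Eliminating the other unknown: ω₄ = r₂ω₂ sin(θ₂−θ₃) / [r₄ sin(θ₄−θ₃)].
Numerator sine = -0.64145; denominator sine = -0.91636.
Result = 0.0576·2.07·(-0.64145) / (0.17·(-0.91636)) = +0.49095 rad/s; magnitude 0.49095 rad/s.

0.491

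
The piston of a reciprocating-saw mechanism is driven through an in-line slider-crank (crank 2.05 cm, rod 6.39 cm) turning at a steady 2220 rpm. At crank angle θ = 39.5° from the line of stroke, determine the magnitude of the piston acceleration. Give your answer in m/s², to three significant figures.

ω = 2π·2220/60 = 232.5 rad/s
x(θ) = r cosθ + √(L² − r² sin²θ); with ω constant, a = ω²·d²x/dθ².
d²x/dθ² = −r cosθ − r²(cos2θ)/√u − r⁴ sin²2θ/(4u^{3/2}),  u = L² − r² sin²θ = 0.00391318 m².
Substituting r = 0.0205 m, L = 0.0639 m, θ = 39.5°: d²x/dθ² = -0.017274 m.
a = ω²·d²x/dθ² = (232.5)²·(-0.017274) = -933.59 m/s²;  |a| = 933.59 m/s².

934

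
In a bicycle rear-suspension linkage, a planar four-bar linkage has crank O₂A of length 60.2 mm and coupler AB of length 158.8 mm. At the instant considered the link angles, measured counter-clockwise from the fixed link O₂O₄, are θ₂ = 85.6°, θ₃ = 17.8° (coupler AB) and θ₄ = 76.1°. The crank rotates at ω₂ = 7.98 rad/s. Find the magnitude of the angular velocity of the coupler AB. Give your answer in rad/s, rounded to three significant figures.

0.587

ω₂ = 7.98 rad/s
Differentiating the loop-closure r₂e^{iθ₂}+r₃e^{iθ₃}=r₁+r₄e^{iθ₄} gives r₂ω₂e^{iθ₂}+r₃ω₃e^{iθ₃}=r₄ω₄e^{iθ₄}.
Eliminating the other unknown: ω₃ = r₂ω₂ sin(θ₄−θ₂) / [r₃ sin(θ₃−θ₄)].
Numerator sine = -0.16505; denominator sine = -0.85081.
Result = 0.0602·7.98·(-0.16505) / (0.1588·(-0.85081)) = +0.58685 rad/s; magnitude 0.58685 rad/s.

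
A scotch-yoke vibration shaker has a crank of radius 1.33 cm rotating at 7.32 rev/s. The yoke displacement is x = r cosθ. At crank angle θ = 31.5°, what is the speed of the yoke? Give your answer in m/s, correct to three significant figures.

0.320

ω = 45.99 rad/s (from 7.32 rev/s).
x = r cosθ ⇒ ẋ = −rω sinθ.
|v| = rω|sinθ| = 0.0133·45.99·|sin 31.5°| = 0.31962 m/s.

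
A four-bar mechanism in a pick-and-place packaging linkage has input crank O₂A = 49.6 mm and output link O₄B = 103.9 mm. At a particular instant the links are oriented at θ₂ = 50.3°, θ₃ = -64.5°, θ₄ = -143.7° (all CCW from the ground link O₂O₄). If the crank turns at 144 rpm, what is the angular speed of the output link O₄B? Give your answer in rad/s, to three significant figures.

ω₂ = 15.08 rad/s (from 144 rpm).
Differentiating the loop-closure r₂e^{iθ₂}+r₃e^{iθ₃}=r₁+r₄e^{iθ₄} gives r₂ω₂e^{iθ₂}+r₃ω₃e^{iθ₃}=r₄ω₄e^{iθ₄}.
Eliminating the other unknown: ω₄ = r₂ω₂ sin(θ₂−θ₃) / [r₄ sin(θ₄−θ₃)].
Numerator sine = +0.90778; denominator sine = -0.98229.
Result = 0.0496·15.08·(+0.90778) / (0.1039·(-0.98229)) = -6.6527 rad/s; magnitude 6.6527 rad/s.

6.65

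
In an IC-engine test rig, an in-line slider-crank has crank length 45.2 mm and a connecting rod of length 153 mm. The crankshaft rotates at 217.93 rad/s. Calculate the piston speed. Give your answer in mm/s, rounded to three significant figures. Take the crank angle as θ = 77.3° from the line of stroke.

10300

ω = 217.9 rad/s
For an in-line slider-crank, x = r cosθ + √(L² − r² sin²θ), so v = −rω sinθ·[1 + r cosθ/√(L² − r² sin²θ)].
With r = 0.0452 m, L = 0.153 m, θ = 77.3°: √(L² − r² sin²θ) = 0.14651 m.
v = −0.0452·217.9·0.97553·[1 + 0.0452·0.21985/0.14651] = -10.261 m/s.
|v| = 10.261 m/s = 10261 mm/s.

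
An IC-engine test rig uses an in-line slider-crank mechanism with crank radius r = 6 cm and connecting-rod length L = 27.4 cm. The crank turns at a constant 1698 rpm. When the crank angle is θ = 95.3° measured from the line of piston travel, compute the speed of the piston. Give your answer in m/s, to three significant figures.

10.4

ω = 2π·1698/60 = 177.8 rad/s
For an in-line slider-crank, x = r cosθ + √(L² − r² sin²θ), so v = −rω sinθ·[1 + r cosθ/√(L² − r² sin²θ)].
With r = 0.06 m, L = 0.274 m, θ = 95.3°: √(L² − r² sin²θ) = 0.26741 m.
v = −0.06·177.8·0.99572·[1 + 0.06·-0.09237/0.26741] = -10.403 m/s.
|v| = 10.403 m/s.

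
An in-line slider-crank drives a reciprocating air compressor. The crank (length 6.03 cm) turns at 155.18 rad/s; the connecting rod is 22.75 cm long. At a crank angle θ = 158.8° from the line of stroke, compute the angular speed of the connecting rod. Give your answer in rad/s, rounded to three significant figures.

38.5

ω = 155.2 rad/s
The rod makes angle φ with the slider axis where L sinφ = r sinθ; differentiating, L cosφ·φ̇ = r ω cosθ.
L cosφ = √(L² − r² sin²θ) = 0.22645 m.
|ω_rod| = r ω |cosθ| / √(L² − r² sin²θ) = 0.0603·155.2·0.93232/0.22645 = 38.525 rad/s.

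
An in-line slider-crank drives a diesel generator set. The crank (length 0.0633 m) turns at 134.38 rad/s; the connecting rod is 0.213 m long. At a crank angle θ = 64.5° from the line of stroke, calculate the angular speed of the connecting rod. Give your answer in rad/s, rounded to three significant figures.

ω = 134.4 rad/s
The rod makes angle φ with the slider axis where L sinφ = r sinθ; differentiating, L cosφ·φ̇ = r ω cosθ.
L cosφ = √(L² − r² sin²θ) = 0.20519 m.
|ω_rod| = r ω |cosθ| / √(L² − r² sin²θ) = 0.0633·134.4·0.43051/0.20519 = 17.847 rad/s.

17.8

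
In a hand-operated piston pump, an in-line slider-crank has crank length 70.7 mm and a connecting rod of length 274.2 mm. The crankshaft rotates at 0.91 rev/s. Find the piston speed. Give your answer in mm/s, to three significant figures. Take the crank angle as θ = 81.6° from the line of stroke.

415

ω = 2π·0.91 = 5.718 rad/s
For an in-line slider-crank, x = r cosθ + √(L² − r² sin²θ), so v = −rω sinθ·[1 + r cosθ/√(L² − r² sin²θ)].
With r = 0.0707 m, L = 0.2742 m, θ = 81.6°: √(L² − r² sin²θ) = 0.26513 m.
v = −0.0707·5.718·0.98927·[1 + 0.0707·0.14608/0.26513] = -0.41548 m/s.
|v| = 0.41548 m/s = 415.48 mm/s.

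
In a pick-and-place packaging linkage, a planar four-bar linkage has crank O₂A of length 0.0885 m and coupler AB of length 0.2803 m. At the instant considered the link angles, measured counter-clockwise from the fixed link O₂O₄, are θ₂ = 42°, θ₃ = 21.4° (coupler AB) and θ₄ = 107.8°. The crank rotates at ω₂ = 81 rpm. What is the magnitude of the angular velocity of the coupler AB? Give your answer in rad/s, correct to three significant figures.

2.45

ω₂ = 8.482 rad/s (from 81 rpm).
Differentiating the loop-closure r₂e^{iθ₂}+r₃e^{iθ₃}=r₁+r₄e^{iθ₄} gives r₂ω₂e^{iθ₂}+r₃ω₃e^{iθ₃}=r₄ω₄e^{iθ₄}.
Eliminating the other unknown: ω₃ = r₂ω₂ sin(θ₄−θ₂) / [r₃ sin(θ₃−θ₄)].
Numerator sine = +0.91212; denominator sine = -0.99803.
Result = 0.0885·8.482·(+0.91212) / (0.2803·(-0.99803)) = -2.4476 rad/s; magnitude 2.4476 rad/s.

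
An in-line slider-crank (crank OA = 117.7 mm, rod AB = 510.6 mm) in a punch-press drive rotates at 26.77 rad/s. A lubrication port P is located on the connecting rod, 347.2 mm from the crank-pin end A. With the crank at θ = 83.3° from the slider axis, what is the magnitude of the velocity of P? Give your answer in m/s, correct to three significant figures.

3.19

ω = 26.77 rad/s.  Crank-pin speed |V_A| = rω = 3.1508 m/s, perpendicular to OA.
Rod angle: sinφ = −(r/L) sinθ ⇒ φ = -13.235°; ω_rod = −rω cosθ/√(L²−r²sin²θ) = -0.7396 rad/s.
V_P = V_A + ω_rod × AP, with AP = 0.3472 m along the rod.
Components: V_Px = −rω sinθ − a·ω_rod·sinφ = -3.1881 m/s;  V_Py = rω cosθ + a·ω_rod·cosφ = +0.11764 m/s.
|V_P| = √(V_Px² + V_Py²) = 3.1903 m/s.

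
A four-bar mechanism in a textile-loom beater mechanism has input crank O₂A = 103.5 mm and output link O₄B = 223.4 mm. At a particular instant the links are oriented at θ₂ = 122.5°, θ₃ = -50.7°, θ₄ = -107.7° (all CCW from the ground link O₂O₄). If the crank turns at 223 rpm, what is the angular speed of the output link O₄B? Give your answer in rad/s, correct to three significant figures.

1.53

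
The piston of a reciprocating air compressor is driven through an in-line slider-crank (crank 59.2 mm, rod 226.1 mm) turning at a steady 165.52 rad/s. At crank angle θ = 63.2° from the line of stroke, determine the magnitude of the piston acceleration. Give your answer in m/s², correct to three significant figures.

ω = 165.5 rad/s
x(θ) = r cosθ + √(L² − r² sin²θ); with ω constant, a = ω²·d²x/dθ².
d²x/dθ² = −r cosθ − r²(cos2θ)/√u − r⁴ sin²2θ/(4u^{3/2}),  u = L² − r² sin²θ = 0.048329 m².
Substituting r = 0.0592 m, L = 0.2261 m, θ = 63.2°: d²x/dθ² = -0.017419 m.
a = ω²·d²x/dθ² = (165.5)²·(-0.017419) = -477.23 m/s²;  |a| = 477.23 m/s².

477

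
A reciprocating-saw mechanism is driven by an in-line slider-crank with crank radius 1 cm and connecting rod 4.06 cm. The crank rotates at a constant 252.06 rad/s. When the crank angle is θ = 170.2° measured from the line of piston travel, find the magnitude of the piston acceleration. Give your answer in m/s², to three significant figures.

478

ω = 252.1 rad/s
x(θ) = r cosθ + √(L² − r² sin²θ); with ω constant, a = ω²·d²x/dθ².
d²x/dθ² = −r cosθ − r²(cos2θ)/√u − r⁴ sin²2θ/(4u^{3/2}),  u = L² − r² sin²θ = 0.00164546 m².
Substituting r = 0.01 m, L = 0.0406 m, θ = 170.2°: d²x/dθ² = +0.0075275 m.
a = ω²·d²x/dθ² = (252.1)²·(+0.0075275) = +478.25 m/s²;  |a| = 478.25 m/s².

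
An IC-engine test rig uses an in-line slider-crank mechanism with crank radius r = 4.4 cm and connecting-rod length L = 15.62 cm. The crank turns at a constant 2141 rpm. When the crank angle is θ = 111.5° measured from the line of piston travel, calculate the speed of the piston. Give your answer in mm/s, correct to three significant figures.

8200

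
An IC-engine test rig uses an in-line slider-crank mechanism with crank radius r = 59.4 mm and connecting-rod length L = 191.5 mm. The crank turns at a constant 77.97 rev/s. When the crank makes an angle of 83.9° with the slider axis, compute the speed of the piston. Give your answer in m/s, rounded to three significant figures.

29.9

ω = 2π·78 = 489.9 rad/s
For an in-line slider-crank, x = r cosθ + √(L² − r² sin²θ), so v = −rω sinθ·[1 + r cosθ/√(L² − r² sin²θ)].
With r = 0.0594 m, L = 0.1915 m, θ = 83.9°: √(L² − r² sin²θ) = 0.18216 m.
v = −0.0594·489.9·0.99434·[1 + 0.0594·0.10626/0.18216] = -29.938 m/s.
|v| = 29.938 m/s.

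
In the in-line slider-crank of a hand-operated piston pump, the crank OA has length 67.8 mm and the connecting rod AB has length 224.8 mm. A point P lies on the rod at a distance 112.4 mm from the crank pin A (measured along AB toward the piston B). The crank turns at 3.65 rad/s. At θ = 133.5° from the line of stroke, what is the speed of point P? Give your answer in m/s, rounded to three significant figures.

0.182

ω = 3.65 rad/s.  Crank-pin speed |V_A| = rω = 0.24747 m/s, perpendicular to OA.
Rod angle: sinφ = −(r/L) sinθ ⇒ φ = -12.637°; ω_rod = −rω cosθ/√(L²−r²sin²θ) = +0.77658 rad/s.
V_P = V_A + ω_rod × AP, with AP = 0.1124 m along the rod.
Components: V_Px = −rω sinθ − a·ω_rod·sinφ = -0.16041 m/s;  V_Py = rω cosθ + a·ω_rod·cosφ = -0.085174 m/s.
|V_P| = √(V_Px² + V_Py²) = 0.18162 m/s.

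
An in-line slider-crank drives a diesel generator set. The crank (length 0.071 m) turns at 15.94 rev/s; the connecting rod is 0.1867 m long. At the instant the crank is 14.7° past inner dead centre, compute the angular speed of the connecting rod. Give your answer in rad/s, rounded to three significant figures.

ω = 100.2 rad/s (converted from 15.94 rev/s).
The rod makes angle φ with the slider axis where L sinφ = r sinθ; differentiating, L cosφ·φ̇ = r ω cosθ.
L cosφ = √(L² − r² sin²θ) = 0.18583 m.
|ω_rod| = r ω |cosθ| / √(L² − r² sin²θ) = 0.071·100.2·0.96727/0.18583 = 37.014 rad/s.

37.0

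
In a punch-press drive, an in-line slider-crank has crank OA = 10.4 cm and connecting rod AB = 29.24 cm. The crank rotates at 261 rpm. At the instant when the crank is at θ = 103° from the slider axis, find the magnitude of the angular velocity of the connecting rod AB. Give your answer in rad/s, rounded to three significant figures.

2.33

ω = 27.33 rad/s (converted from 261 rpm).
The rod makes angle φ with the slider axis where L sinφ = r sinθ; differentiating, L cosφ·φ̇ = r ω cosθ.
L cosφ = √(L² − r² sin²θ) = 0.27428 m.
|ω_rod| = r ω |cosθ| / √(L² − r² sin²θ) = 0.104·27.33·0.22495/0.27428 = 2.3313 rad/s.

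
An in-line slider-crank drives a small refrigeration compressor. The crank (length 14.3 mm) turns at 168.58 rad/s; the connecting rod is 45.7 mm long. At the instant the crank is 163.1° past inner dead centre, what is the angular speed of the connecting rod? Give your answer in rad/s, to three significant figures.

50.7

ω = 168.6 rad/s
The rod makes angle φ with the slider axis where L sinφ = r sinθ; differentiating, L cosφ·φ̇ = r ω cosθ.
L cosφ = √(L² − r² sin²θ) = 0.045511 m.
|ω_rod| = r ω |cosθ| / √(L² − r² sin²θ) = 0.0143·168.6·0.95681/0.045511 = 50.682 rad/s.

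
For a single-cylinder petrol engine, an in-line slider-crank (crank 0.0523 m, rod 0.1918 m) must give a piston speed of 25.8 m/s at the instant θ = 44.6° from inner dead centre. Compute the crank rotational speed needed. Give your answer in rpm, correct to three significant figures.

5600

For an in-line slider-crank, |v_piston| = rω|sinθ|·[1 + r cosθ/√(L² − r² sin²θ)].
With r = 0.0523 m, L = 0.1918 m, θ = 44.6°: the bracketed kinematic factor |dx/dθ| = 0.043987 m.
ω = v/|dx/dθ| = 25.8/0.043987 = 586.54 rad/s.
N = 60ω/(2π) = 5601 rpm.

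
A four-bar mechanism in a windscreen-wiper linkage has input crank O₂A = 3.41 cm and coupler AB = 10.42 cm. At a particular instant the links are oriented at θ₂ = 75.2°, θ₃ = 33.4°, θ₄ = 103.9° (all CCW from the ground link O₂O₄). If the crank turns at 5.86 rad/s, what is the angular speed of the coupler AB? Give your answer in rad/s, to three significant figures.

ω₂ = 5.86 rad/s
Differentiating the loop-closure r₂e^{iθ₂}+r₃e^{iθ₃}=r₁+r₄e^{iθ₄} gives r₂ω₂e^{iθ₂}+r₃ω₃e^{iθ₃}=r₄ω₄e^{iθ₄}.
Eliminating the other unknown: ω₃ = r₂ω₂ sin(θ₄−θ₂) / [r₃ sin(θ₃−θ₄)].
Numerator sine = +0.48022; denominator sine = -0.94264.
Result = 0.0341·5.86·(+0.48022) / (0.1042·(-0.94264)) = -0.97697 rad/s; magnitude 0.97697 rad/s.

0.977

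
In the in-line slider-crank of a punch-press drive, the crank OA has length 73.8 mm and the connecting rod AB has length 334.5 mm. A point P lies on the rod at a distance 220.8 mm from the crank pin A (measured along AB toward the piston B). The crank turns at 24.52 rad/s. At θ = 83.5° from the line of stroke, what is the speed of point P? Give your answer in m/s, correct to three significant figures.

ω = 24.52 rad/s.  Crank-pin speed |V_A| = rω = 1.8096 m/s, perpendicular to OA.
Rod angle: sinφ = −(r/L) sinθ ⇒ φ = -12.663°; ω_rod = −rω cosθ/√(L²−r²sin²θ) = -0.62767 rad/s.
V_P = V_A + ω_rod × AP, with AP = 0.2208 m along the rod.
Components: V_Px = −rω sinθ − a·ω_rod·sinφ = -1.8283 m/s;  V_Py = rω cosθ + a·ω_rod·cosφ = +0.069631 m/s.
|V_P| = √(V_Px² + V_Py²) = 1.8296 m/s.

1.83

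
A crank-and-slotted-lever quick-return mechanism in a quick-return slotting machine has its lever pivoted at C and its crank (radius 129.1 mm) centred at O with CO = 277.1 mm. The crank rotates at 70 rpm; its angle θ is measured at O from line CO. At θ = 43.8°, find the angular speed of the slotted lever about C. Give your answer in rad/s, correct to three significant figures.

2.15

ω = 7.33 rad/s (from 70 rpm).
Crank pin A relative to C: A = (d + r cosθ, r sinθ); lever angle φ = atan2(r sinθ, d + r cosθ).
Differentiating tanφ: φ̇ = rω(d cosθ + r)/(d² + r² + 2dr cosθ).
d² + r² + 2dr cosθ = |CA|² = 0.145091 m²;  d cosθ + r = +0.3291 m.
|ω_lever| = |0.1291·7.33·+0.3291| / 0.145091 = 2.1465 rad/s.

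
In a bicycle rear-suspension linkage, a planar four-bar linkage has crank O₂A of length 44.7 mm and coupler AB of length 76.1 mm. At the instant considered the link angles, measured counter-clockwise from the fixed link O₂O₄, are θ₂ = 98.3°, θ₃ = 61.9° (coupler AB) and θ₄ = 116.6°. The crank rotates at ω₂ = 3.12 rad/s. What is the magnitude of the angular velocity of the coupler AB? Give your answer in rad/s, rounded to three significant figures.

0.705

ω₂ = 3.12 rad/s
Differentiating the loop-closure r₂e^{iθ₂}+r₃e^{iθ₃}=r₁+r₄e^{iθ₄} gives r₂ω₂e^{iθ₂}+r₃ω₃e^{iθ₃}=r₄ω₄e^{iθ₄}.
Eliminating the other unknown: ω₃ = r₂ω₂ sin(θ₄−θ₂) / [r₃ sin(θ₃−θ₄)].
Numerator sine = +0.31399; denominator sine = -0.81614.
Result = 0.0447·3.12·(+0.31399) / (0.0761·(-0.81614)) = -0.70507 rad/s; magnitude 0.70507 rad/s.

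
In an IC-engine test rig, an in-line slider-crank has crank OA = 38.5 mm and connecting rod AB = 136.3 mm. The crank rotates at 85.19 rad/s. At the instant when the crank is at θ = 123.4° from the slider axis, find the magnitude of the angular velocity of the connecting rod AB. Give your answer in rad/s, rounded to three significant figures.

13.6

ω = 85.19 rad/s
The rod makes angle φ with the slider axis where L sinφ = r sinθ; differentiating, L cosφ·φ̇ = r ω cosθ.
L cosφ = √(L² − r² sin²θ) = 0.13246 m.
|ω_rod| = r ω |cosθ| / √(L² − r² sin²θ) = 0.0385·85.19·0.55048/0.13246 = 13.631 rad/s.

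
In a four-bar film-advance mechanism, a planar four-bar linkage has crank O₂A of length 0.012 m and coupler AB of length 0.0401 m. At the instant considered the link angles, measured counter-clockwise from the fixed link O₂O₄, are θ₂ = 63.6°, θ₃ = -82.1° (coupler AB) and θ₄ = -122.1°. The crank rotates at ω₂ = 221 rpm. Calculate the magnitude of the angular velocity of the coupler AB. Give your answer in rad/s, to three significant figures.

ω₂ = 23.14 rad/s (from 221 rpm).
Differentiating the loop-closure r₂e^{iθ₂}+r₃e^{iθ₃}=r₁+r₄e^{iθ₄} gives r₂ω₂e^{iθ₂}+r₃ω₃e^{iθ₃}=r₄ω₄e^{iθ₄}.
Eliminating the other unknown: ω₃ = r₂ω₂ sin(θ₄−θ₂) / [r₃ sin(θ₃−θ₄)].
Numerator sine = +0.09932; denominator sine = +0.64279.
Result = 0.012·23.14·(+0.09932) / (0.0401·(+0.64279)) = +1.0701 rad/s; magnitude 1.0701 rad/s.

1.07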